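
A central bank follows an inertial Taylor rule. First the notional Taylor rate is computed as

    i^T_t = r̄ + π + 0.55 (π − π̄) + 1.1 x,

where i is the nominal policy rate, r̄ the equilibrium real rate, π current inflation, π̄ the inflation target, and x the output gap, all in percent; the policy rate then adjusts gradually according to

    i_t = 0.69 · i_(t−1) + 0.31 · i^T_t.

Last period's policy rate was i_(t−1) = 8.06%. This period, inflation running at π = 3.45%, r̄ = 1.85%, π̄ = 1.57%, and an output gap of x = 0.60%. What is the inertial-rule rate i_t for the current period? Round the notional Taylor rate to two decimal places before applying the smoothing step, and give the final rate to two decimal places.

7.73%

i^T_t = 1.85 + 3.45 + 0.55 × (3.45 − 1.57) + 1.1 × 0.60
   = 1.85 + 3.45 + 1.034 + 0.66 = 6.99
i_t = 0.69 × 8.06 + 0.31 × 6.99 = 5.5614 + 2.1669 = 7.73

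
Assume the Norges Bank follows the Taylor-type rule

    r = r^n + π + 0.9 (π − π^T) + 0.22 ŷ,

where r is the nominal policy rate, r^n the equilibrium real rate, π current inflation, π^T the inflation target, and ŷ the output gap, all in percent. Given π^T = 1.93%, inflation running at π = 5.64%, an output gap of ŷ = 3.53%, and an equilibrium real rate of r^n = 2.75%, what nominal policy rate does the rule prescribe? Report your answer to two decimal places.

12.51%

r = 2.75 + 5.64 + 0.9 × (5.64 − 1.93) + 0.22 × 3.53
   = 2.75 + 5.64 + 3.339 + 0.7766 = 12.51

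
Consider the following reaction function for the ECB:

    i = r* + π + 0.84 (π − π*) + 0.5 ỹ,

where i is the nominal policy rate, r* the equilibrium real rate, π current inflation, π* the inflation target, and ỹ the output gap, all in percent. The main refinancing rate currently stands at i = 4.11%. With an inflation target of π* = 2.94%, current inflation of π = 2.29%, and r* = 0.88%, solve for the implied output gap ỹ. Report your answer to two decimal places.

0.5 ỹ = 4.11 − 0.88 − 2.29 − 0.84 × (2.29 − 2.94) = 1.486
ỹ = 1.486 / 0.5 = 2.97

2.97%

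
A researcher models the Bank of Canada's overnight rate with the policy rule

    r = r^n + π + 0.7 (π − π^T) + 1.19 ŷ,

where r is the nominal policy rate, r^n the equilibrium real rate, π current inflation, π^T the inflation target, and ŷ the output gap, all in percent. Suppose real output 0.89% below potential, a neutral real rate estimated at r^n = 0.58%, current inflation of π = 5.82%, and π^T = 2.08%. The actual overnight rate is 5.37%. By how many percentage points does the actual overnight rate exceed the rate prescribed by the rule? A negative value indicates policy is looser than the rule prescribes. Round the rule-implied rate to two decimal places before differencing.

Output 0.89% below potential → ŷ = -0.89.
r = 0.58 + 5.82 + 0.7 × (5.82 − 2.08) + 1.19 × (-0.89)
   = 0.58 + 5.82 + 2.618 − 1.0591 = 7.96
Deviation = 5.37 − 7.96 = -2.59 pp.

-2.59 pp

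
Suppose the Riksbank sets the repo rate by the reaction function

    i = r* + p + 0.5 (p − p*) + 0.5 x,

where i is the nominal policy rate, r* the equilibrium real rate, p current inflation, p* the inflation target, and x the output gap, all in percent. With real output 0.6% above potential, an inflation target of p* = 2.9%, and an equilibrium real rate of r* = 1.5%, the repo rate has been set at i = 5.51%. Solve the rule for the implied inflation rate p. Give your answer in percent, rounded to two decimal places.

3.44%

Output 0.6% above potential → x = 0.6.
Collecting p: i = r* + (1 + 0.5) p − 0.5 p* + 0.5 x
1.5 p = 5.51 − 1.5 + 0.5 × 2.9 − 0.5 × 0.6 = 5.16
p = 5.16 / 1.5 = 3.44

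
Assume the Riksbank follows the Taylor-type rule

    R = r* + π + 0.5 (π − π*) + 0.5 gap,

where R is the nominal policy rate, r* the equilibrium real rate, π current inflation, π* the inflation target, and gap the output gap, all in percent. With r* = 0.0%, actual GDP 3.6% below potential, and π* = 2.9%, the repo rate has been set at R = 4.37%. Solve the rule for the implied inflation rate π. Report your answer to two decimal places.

Output 3.6% below potential → gap = -3.6.
Collecting π: R = r* + (1 + 0.5) π − 0.5 π* + 0.5 gap
1.5 π = 4.37 − 0.0 + 0.5 × 2.9 − 0.5 × (-3.6) = 7.62
π = 7.62 / 1.5 = 5.08

5.08%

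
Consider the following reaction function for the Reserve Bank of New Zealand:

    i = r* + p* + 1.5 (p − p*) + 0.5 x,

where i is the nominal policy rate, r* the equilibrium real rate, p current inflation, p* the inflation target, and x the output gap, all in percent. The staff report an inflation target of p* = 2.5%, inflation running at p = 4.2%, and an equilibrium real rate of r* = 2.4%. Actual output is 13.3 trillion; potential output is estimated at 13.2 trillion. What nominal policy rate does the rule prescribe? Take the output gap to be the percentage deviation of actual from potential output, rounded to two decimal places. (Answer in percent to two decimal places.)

7.83%

Output gap = 100 × (13.3 − 13.2) / 13.2 = 0.76%.
i = 2.40 + 2.50 + 1.5 × (4.20 − 2.50) + 0.5 × 0.76
   = 2.40 + 2.5 + 2.55 + 0.38 = 7.83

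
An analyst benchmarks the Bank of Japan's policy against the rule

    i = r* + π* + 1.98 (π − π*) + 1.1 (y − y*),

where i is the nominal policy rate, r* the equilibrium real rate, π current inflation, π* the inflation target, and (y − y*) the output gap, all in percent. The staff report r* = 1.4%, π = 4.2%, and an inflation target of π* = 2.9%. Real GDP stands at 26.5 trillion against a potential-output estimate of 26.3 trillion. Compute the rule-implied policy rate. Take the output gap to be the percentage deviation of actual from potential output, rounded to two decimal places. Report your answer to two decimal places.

7.71%

Output gap = 100 × (26.5 − 26.3) / 26.3 = 0.76%.
i = 1.40 + 2.90 + 1.98 × (4.20 − 2.90) + 1.1 × 0.76
   = 1.40 + 2.9 + 2.574 + 0.836 = 7.71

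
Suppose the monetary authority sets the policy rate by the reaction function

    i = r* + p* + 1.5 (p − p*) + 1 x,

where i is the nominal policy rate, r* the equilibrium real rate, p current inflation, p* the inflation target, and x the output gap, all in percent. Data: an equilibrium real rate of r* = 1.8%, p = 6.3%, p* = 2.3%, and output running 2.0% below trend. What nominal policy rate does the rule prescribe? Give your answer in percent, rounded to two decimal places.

Output 2.0% below potential → x = -2.0.
i = 1.8 + 2.3 + 1.5 × (6.3 − 2.3) + 1 × (-2.0)
   = 1.8 + 2.3 + 6 − 2 = 8.10

8.10%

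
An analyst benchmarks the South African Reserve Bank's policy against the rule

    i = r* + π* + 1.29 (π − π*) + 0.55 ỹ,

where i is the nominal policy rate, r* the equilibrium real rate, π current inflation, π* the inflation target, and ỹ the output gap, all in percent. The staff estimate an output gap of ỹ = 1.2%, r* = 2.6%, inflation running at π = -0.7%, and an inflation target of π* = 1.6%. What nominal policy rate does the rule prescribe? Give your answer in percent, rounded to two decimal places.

1.89%

i = 2.6 + 1.6 + 1.29 × (-0.7 − 1.6) + 0.55 × 1.2
   = 2.6 + 1.6 − 2.967 + 0.66 = 1.89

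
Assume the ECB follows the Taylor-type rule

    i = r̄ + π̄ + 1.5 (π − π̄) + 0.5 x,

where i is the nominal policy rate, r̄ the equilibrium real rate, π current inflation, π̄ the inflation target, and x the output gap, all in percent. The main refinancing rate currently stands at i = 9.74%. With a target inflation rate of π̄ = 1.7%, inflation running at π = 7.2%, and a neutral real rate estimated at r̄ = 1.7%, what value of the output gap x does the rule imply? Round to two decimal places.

-3.82%

0.5 x = 9.74 − 1.7 − 1.7 − 1.5 × (7.2 − 1.7) = -1.91
x = -1.91 / 0.5 = -3.82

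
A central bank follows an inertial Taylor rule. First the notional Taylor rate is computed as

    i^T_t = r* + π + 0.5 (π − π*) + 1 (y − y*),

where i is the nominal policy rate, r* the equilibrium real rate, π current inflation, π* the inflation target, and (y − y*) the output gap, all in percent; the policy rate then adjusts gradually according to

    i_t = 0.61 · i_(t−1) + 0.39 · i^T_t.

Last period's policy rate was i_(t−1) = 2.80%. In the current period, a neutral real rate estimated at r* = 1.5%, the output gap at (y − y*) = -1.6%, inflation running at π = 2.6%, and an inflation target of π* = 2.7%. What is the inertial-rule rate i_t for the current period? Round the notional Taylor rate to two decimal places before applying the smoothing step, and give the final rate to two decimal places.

2.66%

i^T_t = 1.5 + 2.6 + 0.5 × (2.6 − 2.7) + 1 × (-1.6)
   = 1.5 + 2.6 − 0.05 − 1.6 = 2.45
i_t = 0.61 × 2.80 + 0.39 × 2.45 = 1.708 + 0.9555 = 2.66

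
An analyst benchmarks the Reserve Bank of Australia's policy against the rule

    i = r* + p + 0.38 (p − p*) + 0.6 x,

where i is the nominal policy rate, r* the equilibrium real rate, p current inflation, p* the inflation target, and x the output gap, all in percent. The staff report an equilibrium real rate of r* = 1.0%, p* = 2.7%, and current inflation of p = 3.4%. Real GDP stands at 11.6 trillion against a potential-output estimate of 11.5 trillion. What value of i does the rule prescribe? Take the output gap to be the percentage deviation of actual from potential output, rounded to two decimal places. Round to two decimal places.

Output gap = 100 × (11.6 − 11.5) / 11.5 = 0.87%.
i = 1.00 + 3.40 + 0.38 × (3.40 − 2.70) + 0.6 × 0.87
   = 1.00 + 3.4 + 0.266 + 0.522 = 5.19

5.19%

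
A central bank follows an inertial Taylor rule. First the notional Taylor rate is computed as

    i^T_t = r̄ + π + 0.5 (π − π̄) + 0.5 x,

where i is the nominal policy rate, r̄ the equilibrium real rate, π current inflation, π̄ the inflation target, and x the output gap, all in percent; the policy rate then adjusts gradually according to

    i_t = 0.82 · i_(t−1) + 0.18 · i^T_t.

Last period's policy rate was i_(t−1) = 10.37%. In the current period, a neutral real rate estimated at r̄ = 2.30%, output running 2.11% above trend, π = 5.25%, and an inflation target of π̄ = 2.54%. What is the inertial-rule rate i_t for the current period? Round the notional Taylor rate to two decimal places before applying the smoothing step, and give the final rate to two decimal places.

10.30%

Output 2.11% above potential → x = 2.11.
i^T_t = 2.30 + 5.25 + 0.5 × (5.25 − 2.54) + 0.5 × 2.11
   = 2.30 + 5.25 + 1.355 + 1.055 = 9.96
i_t = 0.82 × 10.37 + 0.18 × 9.96 = 8.5034 + 1.7928 = 10.30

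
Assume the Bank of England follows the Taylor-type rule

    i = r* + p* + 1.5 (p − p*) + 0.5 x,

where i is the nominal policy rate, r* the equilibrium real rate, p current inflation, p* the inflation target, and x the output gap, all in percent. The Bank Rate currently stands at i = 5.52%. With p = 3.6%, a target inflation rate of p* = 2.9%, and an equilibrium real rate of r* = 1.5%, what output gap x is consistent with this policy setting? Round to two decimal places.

0.5 x = 5.52 − 1.5 − 2.9 − 1.5 × (3.6 − 2.9) = 0.07
x = 0.07 / 0.5 = 0.14

0.14%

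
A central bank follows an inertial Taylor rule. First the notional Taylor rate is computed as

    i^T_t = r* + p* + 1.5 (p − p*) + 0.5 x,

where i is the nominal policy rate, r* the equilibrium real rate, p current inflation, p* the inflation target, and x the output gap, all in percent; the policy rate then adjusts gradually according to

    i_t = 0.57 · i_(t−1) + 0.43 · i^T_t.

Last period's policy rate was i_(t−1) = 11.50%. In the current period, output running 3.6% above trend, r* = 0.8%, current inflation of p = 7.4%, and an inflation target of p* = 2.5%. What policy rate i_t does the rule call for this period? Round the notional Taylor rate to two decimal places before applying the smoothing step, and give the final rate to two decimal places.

11.91%

Output 3.6% above potential → x = 3.6.
i^T_t = 0.8 + 2.5 + 1.5 × (7.4 − 2.5) + 0.5 × 3.6
   = 0.8 + 2.5 + 7.35 + 1.8 = 12.45
i_t = 0.57 × 11.50 + 0.43 × 12.45 = 6.555 + 5.3535 = 11.91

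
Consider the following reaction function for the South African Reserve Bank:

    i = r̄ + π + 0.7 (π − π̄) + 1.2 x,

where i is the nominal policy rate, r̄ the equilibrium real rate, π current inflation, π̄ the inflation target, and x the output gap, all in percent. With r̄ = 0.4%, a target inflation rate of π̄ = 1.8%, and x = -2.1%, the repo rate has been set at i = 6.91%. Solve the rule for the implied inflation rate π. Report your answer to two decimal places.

Collecting π: i = r̄ + (1 + 0.7) π − 0.7 π̄ + 1.2 x
1.7 π = 6.91 − 0.4 + 0.7 × 1.8 − 1.2 × (-2.1) = 10.29
π = 10.29 / 1.7 = 6.05

6.05%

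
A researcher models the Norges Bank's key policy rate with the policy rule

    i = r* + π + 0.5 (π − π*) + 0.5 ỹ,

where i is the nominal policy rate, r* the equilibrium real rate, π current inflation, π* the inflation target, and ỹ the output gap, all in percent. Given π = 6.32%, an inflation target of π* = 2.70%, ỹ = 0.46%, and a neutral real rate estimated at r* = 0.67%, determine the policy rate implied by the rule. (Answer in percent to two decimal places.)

i = 0.67 + 6.32 + 0.5 × (6.32 − 2.70) + 0.5 × 0.46
   = 0.67 + 6.32 + 1.81 + 0.23 = 9.03

9.03%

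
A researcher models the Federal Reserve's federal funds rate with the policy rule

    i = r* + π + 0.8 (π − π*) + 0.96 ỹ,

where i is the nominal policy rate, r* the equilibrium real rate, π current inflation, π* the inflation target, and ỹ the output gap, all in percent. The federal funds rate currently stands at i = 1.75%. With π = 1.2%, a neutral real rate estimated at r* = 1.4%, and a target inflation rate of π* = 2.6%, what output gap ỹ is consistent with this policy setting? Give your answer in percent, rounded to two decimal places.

0.96 ỹ = 1.75 − 1.4 − 1.2 − 0.8 × (1.2 − 2.6) = 0.27
ỹ = 0.27 / 0.96 = 0.28

0.28%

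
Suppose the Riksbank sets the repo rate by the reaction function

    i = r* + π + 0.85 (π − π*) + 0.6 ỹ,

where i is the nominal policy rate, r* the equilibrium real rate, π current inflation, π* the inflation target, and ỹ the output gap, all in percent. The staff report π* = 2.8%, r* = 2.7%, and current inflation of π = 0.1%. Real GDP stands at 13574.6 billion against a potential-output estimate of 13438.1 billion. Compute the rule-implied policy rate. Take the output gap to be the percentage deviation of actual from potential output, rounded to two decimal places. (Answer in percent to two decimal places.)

Output gap = 100 × (13574.6 − 13438.1) / 13438.1 = 1.02%.
i = 2.70 + 0.10 + 0.85 × (0.10 − 2.80) + 0.6 × 1.02
   = 2.70 + 0.1 − 2.295 + 0.612 = 1.12

1.12%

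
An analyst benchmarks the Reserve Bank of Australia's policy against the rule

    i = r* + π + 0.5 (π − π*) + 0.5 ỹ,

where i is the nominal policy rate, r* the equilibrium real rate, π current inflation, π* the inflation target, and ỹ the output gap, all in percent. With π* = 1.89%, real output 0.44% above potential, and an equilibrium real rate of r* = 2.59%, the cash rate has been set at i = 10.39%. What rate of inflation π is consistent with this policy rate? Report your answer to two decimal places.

5.68%

Output 0.44% above potential → ỹ = 0.44.
Collecting π: i = r* + (1 + 0.5) π − 0.5 π* + 0.5 ỹ
1.5 π = 10.39 − 2.59 + 0.5 × 1.89 − 0.5 × 0.44 = 8.525
π = 8.525 / 1.5 = 5.68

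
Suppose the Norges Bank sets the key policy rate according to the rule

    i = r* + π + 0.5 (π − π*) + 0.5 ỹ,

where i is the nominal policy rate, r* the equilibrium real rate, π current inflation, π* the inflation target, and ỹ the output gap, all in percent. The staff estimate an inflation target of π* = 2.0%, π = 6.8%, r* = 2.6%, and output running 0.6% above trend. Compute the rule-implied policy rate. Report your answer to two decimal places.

Output 0.6% above potential → ỹ = 0.6.
i = 2.6 + 6.8 + 0.5 × (6.8 − 2.0) + 0.5 × 0.6
   = 2.6 + 6.8 + 2.4 + 0.3 = 12.10

12.10%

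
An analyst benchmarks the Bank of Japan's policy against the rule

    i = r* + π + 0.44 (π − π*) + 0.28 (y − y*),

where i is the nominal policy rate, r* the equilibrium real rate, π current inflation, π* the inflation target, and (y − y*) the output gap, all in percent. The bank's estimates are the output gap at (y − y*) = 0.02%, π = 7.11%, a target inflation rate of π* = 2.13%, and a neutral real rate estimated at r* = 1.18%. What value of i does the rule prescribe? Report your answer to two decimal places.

i = 1.18 + 7.11 + 0.44 × (7.11 − 2.13) + 0.28 × 0.02
   = 1.18 + 7.11 + 2.1912 + 0.0056 = 10.49

10.49%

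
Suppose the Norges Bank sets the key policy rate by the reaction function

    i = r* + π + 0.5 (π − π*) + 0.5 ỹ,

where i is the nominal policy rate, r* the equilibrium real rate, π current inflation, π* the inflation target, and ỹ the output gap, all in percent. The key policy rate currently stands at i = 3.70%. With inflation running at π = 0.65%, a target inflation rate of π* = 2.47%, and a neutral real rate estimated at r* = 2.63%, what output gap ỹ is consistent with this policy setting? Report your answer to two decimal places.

2.66%

0.5 ỹ = 3.70 − 2.63 − 0.65 − 0.5 × (0.65 − 2.47) = 1.33
ỹ = 1.33 / 0.5 = 2.66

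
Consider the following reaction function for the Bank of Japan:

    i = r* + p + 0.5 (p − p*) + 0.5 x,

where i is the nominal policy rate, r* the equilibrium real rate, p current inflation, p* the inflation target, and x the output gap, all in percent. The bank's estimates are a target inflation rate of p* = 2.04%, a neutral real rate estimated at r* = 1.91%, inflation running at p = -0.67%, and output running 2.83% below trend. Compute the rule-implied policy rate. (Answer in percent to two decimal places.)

-1.53%

Output 2.83% below potential → x = -2.83.
i = 1.91 + (-0.67) + 0.5 × (-0.67 − 2.04) + 0.5 × (-2.83)
   = 1.91 − 0.67 − 1.355 − 1.415 = -1.53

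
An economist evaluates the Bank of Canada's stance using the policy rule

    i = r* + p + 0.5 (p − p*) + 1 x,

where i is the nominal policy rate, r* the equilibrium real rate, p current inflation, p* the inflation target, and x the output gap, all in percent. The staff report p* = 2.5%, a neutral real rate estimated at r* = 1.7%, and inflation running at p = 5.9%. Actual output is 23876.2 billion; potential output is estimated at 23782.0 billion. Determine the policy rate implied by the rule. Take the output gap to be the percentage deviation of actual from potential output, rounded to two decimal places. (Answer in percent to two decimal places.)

Output gap = 100 × (23876.2 − 23782.0) / 23782.0 = 0.40%.
i = 1.70 + 5.90 + 0.5 × (5.90 − 2.50) + 1 × 0.40
   = 1.70 + 5.9 + 1.7 + 0.4 = 9.70

9.70%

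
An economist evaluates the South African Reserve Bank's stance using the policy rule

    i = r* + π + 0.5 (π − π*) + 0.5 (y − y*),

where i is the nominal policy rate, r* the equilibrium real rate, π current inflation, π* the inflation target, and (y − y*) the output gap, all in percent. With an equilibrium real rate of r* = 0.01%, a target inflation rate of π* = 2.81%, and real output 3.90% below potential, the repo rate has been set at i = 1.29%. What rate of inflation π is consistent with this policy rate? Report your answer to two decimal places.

3.09%

Output 3.90% below potential → (y − y*) = -3.90.
Collecting π: i = r* + (1 + 0.5) π − 0.5 π* + 0.5 (y − y*)
1.5 π = 1.29 − 0.01 + 0.5 × 2.81 − 0.5 × (-3.90) = 4.635
π = 4.635 / 1.5 = 3.09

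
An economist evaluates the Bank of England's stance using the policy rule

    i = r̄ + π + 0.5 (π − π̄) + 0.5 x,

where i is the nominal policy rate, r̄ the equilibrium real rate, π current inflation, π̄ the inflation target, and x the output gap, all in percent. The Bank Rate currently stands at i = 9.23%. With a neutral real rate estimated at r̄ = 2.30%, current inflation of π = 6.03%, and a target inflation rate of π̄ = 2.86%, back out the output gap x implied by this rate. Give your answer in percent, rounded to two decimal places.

0.5 x = 9.23 − 2.30 − 6.03 − 0.5 × (6.03 − 2.86) = -0.685
x = -0.685 / 0.5 = -1.37

-1.37%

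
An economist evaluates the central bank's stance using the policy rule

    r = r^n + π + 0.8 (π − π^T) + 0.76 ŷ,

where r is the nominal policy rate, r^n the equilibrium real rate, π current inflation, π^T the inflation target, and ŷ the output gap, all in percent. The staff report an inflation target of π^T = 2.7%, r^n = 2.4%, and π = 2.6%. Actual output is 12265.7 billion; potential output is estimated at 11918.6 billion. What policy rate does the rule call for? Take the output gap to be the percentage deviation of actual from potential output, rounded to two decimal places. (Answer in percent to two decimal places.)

Output gap = 100 × (12265.7 − 11918.6) / 11918.6 = 2.91%.
r = 2.40 + 2.60 + 0.8 × (2.60 − 2.70) + 0.76 × 2.91
   = 2.40 + 2.6 − 0.08 + 2.2116 = 7.13

7.13%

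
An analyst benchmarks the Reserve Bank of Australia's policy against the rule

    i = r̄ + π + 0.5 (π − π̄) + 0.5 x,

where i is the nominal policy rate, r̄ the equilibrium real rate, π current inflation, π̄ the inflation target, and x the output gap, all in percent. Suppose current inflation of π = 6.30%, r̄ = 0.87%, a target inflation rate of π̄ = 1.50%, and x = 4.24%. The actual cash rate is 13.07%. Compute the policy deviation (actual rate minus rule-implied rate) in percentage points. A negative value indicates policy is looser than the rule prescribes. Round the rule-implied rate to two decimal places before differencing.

i = 0.87 + 6.30 + 0.5 × (6.30 − 1.50) + 0.5 × 4.24
   = 0.87 + 6.3 + 2.4 + 2.12 = 11.69
Deviation = 13.07 − 11.69 = 1.38 pp.

1.38 pp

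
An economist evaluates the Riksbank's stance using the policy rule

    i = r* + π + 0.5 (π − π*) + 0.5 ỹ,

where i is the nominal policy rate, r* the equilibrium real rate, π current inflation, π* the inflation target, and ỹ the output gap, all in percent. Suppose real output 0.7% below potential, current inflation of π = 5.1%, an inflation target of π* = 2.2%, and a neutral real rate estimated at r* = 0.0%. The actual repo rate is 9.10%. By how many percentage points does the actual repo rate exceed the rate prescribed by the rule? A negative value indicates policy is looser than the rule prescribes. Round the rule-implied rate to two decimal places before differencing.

Output 0.7% below potential → ỹ = -0.7.
i = 0.0 + 5.1 + 0.5 × (5.1 − 2.2) + 0.5 × (-0.7)
   = 0.0 + 5.1 + 1.45 − 0.35 = 6.20
Deviation = 9.10 − 6.20 = 2.90 pp.

2.90 pp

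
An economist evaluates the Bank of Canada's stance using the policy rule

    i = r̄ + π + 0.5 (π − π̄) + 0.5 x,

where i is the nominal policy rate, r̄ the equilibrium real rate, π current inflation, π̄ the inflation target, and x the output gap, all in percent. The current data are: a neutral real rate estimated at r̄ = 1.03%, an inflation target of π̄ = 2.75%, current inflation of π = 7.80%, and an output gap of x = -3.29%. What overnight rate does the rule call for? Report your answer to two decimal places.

9.71%

i = 1.03 + 7.80 + 0.5 × (7.80 − 2.75) + 0.5 × (-3.29)
   = 1.03 + 7.8 + 2.525 − 1.645 = 9.71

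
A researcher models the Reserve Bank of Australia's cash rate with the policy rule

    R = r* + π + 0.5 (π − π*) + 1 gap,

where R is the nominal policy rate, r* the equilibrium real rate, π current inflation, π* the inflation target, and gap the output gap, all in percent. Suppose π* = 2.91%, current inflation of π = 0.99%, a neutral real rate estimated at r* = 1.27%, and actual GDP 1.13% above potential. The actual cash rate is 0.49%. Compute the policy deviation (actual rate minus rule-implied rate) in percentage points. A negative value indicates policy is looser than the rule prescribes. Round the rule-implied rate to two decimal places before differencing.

Output 1.13% above potential → gap = 1.13.
R = 1.27 + 0.99 + 0.5 × (0.99 − 2.91) + 1 × 1.13
   = 1.27 + 0.99 − 0.96 + 1.13 = 2.43
Deviation = 0.49 − 2.43 = -1.94 pp.

-1.94 pp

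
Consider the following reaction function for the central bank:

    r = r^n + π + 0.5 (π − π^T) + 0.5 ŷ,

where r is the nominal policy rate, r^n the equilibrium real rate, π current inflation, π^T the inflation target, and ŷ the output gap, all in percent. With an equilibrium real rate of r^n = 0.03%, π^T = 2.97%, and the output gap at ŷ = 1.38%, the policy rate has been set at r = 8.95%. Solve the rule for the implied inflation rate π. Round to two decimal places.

Collecting π: r = r^n + (1 + 0.5) π − 0.5 π^T + 0.5 ŷ
1.5 π = 8.95 − 0.03 + 0.5 × 2.97 − 0.5 × 1.38 = 9.715
π = 9.715 / 1.5 = 6.48

6.48%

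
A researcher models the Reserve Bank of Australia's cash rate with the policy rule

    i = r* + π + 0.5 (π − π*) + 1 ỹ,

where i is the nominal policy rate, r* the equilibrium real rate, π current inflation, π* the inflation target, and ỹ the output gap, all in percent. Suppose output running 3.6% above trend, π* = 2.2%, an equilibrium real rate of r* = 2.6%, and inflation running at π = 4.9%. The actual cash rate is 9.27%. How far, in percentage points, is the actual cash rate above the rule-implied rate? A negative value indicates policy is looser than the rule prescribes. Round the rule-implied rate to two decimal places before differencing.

Output 3.6% above potential → ỹ = 3.6.
i = 2.6 + 4.9 + 0.5 × (4.9 − 2.2) + 1 × 3.6
   = 2.6 + 4.9 + 1.35 + 3.6 = 12.45
Deviation = 9.27 − 12.45 = -3.18 pp.

-3.18 pp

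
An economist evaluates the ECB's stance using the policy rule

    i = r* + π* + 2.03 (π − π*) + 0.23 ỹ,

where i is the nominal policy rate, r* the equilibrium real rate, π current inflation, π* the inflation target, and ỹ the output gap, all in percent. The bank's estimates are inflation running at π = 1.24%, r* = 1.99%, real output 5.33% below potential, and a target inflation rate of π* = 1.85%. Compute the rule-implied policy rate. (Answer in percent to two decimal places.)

Output 5.33% below potential → ỹ = -5.33.
i = 1.99 + 1.85 + 2.03 × (1.24 − 1.85) + 0.23 × (-5.33)
   = 1.99 + 1.85 − 1.2383 − 1.2259 = 1.38

1.38%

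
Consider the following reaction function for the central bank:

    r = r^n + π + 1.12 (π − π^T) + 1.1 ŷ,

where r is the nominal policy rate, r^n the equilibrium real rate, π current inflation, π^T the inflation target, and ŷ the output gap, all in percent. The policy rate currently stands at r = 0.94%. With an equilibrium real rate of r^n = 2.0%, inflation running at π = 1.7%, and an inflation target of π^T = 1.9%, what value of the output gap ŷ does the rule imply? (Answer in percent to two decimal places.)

1.1 ŷ = 0.94 − 2.0 − 1.7 − 1.12 × (1.7 − 1.9) = -2.536
ŷ = -2.536 / 1.1 = -2.31

-2.31%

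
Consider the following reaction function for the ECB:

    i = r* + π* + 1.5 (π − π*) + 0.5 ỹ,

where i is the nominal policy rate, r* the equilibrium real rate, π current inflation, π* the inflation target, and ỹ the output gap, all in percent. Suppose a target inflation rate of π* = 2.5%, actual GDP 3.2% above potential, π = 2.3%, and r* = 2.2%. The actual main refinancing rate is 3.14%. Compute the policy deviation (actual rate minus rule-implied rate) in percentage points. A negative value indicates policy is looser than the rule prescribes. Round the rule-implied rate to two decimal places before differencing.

-2.86 pp

Output 3.2% above potential → ỹ = 3.2.
i = 2.2 + 2.5 + 1.5 × (2.3 − 2.5) + 0.5 × 3.2
   = 2.2 + 2.5 − 0.3 + 1.6 = 6.00
Deviation = 3.14 − 6.00 = -2.86 pp.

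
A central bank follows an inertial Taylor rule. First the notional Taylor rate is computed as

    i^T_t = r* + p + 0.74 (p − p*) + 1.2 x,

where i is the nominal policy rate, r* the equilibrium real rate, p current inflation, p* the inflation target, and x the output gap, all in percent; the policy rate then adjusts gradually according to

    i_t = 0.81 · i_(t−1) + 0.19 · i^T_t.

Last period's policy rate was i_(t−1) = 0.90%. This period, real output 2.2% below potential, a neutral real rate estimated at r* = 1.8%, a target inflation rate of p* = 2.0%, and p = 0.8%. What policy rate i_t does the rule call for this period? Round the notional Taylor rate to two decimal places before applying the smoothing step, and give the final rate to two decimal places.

Output 2.2% below potential → x = -2.2.
i^T_t = 1.8 + 0.8 + 0.74 × (0.8 − 2.0) + 1.2 × (-2.2)
   = 1.8 + 0.8 − 0.888 − 2.64 = -0.93
i_t = 0.81 × 0.90 + 0.19 × (-0.93) = 0.729 − 0.1767 = 0.55

0.55%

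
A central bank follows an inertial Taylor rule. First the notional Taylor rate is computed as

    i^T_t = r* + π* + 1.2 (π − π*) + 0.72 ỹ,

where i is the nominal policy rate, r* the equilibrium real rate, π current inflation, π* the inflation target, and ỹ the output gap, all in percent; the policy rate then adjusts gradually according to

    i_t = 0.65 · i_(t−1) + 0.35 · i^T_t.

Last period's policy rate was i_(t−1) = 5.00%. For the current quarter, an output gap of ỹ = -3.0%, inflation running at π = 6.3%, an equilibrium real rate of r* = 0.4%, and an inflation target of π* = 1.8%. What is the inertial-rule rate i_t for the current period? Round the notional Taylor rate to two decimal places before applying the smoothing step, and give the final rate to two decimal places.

5.15%

i^T_t = 0.4 + 1.8 + 1.2 × (6.3 − 1.8) + 0.72 × (-3.0)
   = 0.4 + 1.8 + 5.4 − 2.16 = 5.44
i_t = 0.65 × 5.00 + 0.35 × 5.44 = 3.25 + 1.904 = 5.15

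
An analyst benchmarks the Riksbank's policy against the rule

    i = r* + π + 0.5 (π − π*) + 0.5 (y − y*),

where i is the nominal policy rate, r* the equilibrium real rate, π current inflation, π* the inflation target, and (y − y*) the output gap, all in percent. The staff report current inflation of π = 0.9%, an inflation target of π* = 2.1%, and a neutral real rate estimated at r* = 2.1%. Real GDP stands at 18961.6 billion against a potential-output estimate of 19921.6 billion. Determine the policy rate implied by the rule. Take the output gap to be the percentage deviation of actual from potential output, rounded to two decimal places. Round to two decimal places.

Output gap = 100 × (18961.6 − 19921.6) / 19921.6 = -4.82%.
i = 2.10 + 0.90 + 0.5 × (0.90 − 2.10) + 0.5 × (-4.82)
   = 2.10 + 0.9 − 0.6 − 2.41 = -0.01

-0.01%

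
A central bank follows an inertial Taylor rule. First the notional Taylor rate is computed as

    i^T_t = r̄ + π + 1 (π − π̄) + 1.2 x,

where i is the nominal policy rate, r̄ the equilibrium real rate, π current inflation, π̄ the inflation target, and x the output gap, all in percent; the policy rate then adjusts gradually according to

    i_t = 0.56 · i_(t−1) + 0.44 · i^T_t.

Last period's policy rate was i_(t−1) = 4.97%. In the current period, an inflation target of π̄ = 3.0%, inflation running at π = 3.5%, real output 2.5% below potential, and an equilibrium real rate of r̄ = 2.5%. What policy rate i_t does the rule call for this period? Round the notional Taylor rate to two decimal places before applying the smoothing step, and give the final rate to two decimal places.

4.32%

Output 2.5% below potential → x = -2.5.
i^T_t = 2.5 + 3.5 + 1 × (3.5 − 3.0) + 1.2 × (-2.5)
   = 2.5 + 3.5 + 0.5 − 3 = 3.50
i_t = 0.56 × 4.97 + 0.44 × 3.50 = 2.7832 + 1.54 = 4.32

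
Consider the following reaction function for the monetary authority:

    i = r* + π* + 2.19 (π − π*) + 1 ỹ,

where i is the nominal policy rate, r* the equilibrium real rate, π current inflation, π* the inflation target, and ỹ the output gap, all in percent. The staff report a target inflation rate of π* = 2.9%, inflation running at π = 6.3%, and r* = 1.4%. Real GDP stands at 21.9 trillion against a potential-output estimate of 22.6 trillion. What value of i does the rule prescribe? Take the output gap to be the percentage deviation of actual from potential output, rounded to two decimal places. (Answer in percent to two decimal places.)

Output gap = 100 × (21.9 − 22.6) / 22.6 = -3.10%.
i = 1.40 + 2.90 + 2.19 × (6.30 − 2.90) + 1 × (-3.10)
   = 1.40 + 2.9 + 7.446 − 3.1 = 8.65

8.65%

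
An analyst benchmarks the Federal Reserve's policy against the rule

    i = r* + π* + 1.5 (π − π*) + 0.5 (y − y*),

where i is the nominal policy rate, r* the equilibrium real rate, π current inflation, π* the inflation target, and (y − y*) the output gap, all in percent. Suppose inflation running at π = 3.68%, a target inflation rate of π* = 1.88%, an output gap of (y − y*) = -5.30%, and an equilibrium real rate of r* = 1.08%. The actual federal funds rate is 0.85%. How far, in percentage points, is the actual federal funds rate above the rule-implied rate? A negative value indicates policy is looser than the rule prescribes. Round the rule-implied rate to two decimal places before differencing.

-2.16 pp

i = 1.08 + 1.88 + 1.5 × (3.68 − 1.88) + 0.5 × (-5.30)
   = 1.08 + 1.88 + 2.7 − 2.65 = 3.01
Deviation = 0.85 − 3.01 = -2.16 pp.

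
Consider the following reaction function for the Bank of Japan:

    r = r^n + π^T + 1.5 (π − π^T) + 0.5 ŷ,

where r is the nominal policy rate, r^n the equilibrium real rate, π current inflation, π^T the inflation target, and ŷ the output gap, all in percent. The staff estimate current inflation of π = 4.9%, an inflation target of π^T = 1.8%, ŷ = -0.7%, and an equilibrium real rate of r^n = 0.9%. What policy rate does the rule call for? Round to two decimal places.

r = 0.9 + 1.8 + 1.5 × (4.9 − 1.8) + 0.5 × (-0.7)
   = 0.9 + 1.8 + 4.65 − 0.35 = 7.00

7.00%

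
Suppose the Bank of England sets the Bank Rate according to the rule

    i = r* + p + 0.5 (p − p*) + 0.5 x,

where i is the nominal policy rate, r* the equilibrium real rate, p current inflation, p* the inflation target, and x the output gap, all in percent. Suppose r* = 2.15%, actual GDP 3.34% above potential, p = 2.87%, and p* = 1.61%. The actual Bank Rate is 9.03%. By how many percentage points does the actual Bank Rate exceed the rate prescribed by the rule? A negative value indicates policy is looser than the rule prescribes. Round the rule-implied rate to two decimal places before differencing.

1.71 pp

Output 3.34% above potential → x = 3.34.
i = 2.15 + 2.87 + 0.5 × (2.87 − 1.61) + 0.5 × 3.34
   = 2.15 + 2.87 + 0.63 + 1.67 = 7.32
Deviation = 9.03 − 7.32 = 1.71 pp.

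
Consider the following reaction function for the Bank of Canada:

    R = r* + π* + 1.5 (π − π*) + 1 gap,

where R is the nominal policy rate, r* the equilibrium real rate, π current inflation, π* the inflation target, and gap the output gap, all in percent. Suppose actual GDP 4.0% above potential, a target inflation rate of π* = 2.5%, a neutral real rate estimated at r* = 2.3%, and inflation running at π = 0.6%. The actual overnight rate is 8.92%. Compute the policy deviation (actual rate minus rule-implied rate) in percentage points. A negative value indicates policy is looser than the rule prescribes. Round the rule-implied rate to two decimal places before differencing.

2.97 pp

Output 4.0% above potential → gap = 4.0.
R = 2.3 + 2.5 + 1.5 × (0.6 − 2.5) + 1 × 4.0
   = 2.3 + 2.5 − 2.85 + 4 = 5.95
Deviation = 8.92 − 5.95 = 2.97 pp.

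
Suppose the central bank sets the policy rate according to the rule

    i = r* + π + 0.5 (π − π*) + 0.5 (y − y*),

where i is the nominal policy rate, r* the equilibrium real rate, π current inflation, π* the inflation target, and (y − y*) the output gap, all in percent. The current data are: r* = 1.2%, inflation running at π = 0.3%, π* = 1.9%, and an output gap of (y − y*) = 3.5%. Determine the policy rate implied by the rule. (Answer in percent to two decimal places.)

i = 1.2 + 0.3 + 0.5 × (0.3 − 1.9) + 0.5 × 3.5
   = 1.2 + 0.3 − 0.8 + 1.75 = 2.45

2.45%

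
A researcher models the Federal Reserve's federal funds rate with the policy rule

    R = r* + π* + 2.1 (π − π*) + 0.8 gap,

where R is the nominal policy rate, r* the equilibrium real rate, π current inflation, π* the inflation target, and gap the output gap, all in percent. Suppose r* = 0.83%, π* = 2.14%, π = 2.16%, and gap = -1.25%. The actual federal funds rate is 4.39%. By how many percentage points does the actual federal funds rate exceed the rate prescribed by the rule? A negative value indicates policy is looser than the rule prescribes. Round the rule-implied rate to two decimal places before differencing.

R = 0.83 + 2.14 + 2.1 × (2.16 − 2.14) + 0.8 × (-1.25)
   = 0.83 + 2.14 + 0.042 − 1 = 2.01
Deviation = 4.39 − 2.01 = 2.38 pp.

2.38 pp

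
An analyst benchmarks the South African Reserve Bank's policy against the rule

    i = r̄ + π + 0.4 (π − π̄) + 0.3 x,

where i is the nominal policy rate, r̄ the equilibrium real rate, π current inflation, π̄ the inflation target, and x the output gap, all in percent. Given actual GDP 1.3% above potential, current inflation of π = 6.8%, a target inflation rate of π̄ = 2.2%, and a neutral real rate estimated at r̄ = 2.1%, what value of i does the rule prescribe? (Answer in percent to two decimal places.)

11.13%

Output 1.3% above potential → x = 1.3.
i = 2.1 + 6.8 + 0.4 × (6.8 − 2.2) + 0.3 × 1.3
   = 2.1 + 6.8 + 1.84 + 0.39 = 11.13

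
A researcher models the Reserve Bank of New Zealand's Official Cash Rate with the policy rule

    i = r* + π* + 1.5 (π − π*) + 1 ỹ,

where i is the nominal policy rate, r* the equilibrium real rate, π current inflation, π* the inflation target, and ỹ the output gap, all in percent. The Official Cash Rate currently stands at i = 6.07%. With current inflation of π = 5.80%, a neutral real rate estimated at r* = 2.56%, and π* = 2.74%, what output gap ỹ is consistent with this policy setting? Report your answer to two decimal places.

1 ỹ = 6.07 − 2.56 − 2.74 − 1.5 × (5.80 − 2.74) = -3.82
ỹ = -3.82 / 1 = -3.82

-3.82%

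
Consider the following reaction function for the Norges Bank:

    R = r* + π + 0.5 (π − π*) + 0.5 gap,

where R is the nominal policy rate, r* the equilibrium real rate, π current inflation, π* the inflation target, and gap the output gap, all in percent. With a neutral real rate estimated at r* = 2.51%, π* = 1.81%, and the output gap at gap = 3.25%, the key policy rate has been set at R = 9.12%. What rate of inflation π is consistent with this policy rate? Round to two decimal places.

3.93%

Collecting π: R = r* + (1 + 0.5) π − 0.5 π* + 0.5 gap
1.5 π = 9.12 − 2.51 + 0.5 × 1.81 − 0.5 × 3.25 = 5.89
π = 5.89 / 1.5 = 3.93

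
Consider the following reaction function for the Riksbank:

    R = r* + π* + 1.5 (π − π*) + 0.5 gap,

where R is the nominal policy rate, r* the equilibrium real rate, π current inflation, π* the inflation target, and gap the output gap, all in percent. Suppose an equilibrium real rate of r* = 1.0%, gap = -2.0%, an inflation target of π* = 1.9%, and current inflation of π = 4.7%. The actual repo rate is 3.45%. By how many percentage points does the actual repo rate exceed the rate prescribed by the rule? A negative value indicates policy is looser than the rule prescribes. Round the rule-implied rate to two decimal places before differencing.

R = 1.0 + 1.9 + 1.5 × (4.7 − 1.9) + 0.5 × (-2.0)
   = 1.0 + 1.9 + 4.2 − 1 = 6.10
Deviation = 3.45 − 6.10 = -2.65 pp.

-2.65 pp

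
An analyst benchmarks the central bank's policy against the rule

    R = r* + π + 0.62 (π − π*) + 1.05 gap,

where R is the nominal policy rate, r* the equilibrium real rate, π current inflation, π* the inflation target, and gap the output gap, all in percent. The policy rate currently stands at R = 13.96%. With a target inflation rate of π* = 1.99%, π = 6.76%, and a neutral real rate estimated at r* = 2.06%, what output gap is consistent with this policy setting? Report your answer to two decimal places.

2.08%

1.05 gap = 13.96 − 2.06 − 6.76 − 0.62 × (6.76 − 1.99) = 2.1826
gap = 2.1826 / 1.05 = 2.08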